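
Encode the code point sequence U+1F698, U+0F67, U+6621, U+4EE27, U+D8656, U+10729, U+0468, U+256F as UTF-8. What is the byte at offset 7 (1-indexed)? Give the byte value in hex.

1-indexed offset 7 is 0-indexed offset 6.
U+1F698 → 4-byte form F0 9F 9A 98 at offsets 0–3.
U+0F67 → 3-byte form E0 BD A7 at offsets 4–6.
Offset 6 falls in char 2's range; it's byte 3 of E0 BD A7 = 0xA7.

0xA7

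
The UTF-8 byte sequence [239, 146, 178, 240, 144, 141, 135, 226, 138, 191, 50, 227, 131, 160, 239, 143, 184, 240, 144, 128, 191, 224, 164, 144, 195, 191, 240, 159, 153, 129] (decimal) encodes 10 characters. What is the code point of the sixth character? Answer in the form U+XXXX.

U+F3F8

Offset 0: leading byte 0xEF = 11101111 → 3-byte char #1 = EF 92 B2.
Offset 3: leading byte 0xF0 = 11110000 → 4-byte char #2 = F0 90 8D 87.
Offset 7: leading byte 0xE2 = 11100010 → 3-byte char #3 = E2 8A BF.
Offset 10: leading byte 0x32 = 00110010 → 1-byte char #4 = 32.
Offset 11: leading byte 0xE3 = 11100011 → 3-byte char #5 = E3 83 A0.
Offset 14: leading byte 0xEF = 11101111 → 3-byte char #6 = EF 8F B8.
Leading byte 0xEF = 11101111 matches 1110xxxx → 3-byte sequence.
Byte 1: 0xEF = 11101111, payload 1111 (4 bits).
Byte 2: 0x8F = 10001111 (10xxxxxx ✓), payload 001111.
Byte 3: 0xB8 = 10111000 (10xxxxxx ✓), payload 111000.
Concatenate: 1111001111111000 = 0xF3F8 (16 bits → U+F3F8).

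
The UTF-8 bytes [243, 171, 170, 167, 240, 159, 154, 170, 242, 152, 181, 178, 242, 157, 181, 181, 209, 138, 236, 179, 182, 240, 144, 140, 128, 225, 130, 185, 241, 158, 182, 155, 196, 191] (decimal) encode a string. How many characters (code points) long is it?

Byte at offset 0: 0xF3 = 11110011 → 4-byte char (#1). Advance 4.
Byte at offset 4: 0xF0 = 11110000 → 4-byte char (#2). Advance 4.
Byte at offset 8: 0xF2 = 11110010 → 4-byte char (#3). Advance 4.
Byte at offset 12: 0xF2 = 11110010 → 4-byte char (#4). Advance 4.
Byte at offset 16: 0xD1 = 11010001 → 2-byte char (#5). Advance 2.
Byte at offset 18: 0xEC = 11101100 → 3-byte char (#6). Advance 3.
Byte at offset 21: 0xF0 = 11110000 → 4-byte char (#7). Advance 4.
Byte at offset 25: 0xE1 = 11100001 → 3-byte char (#8). Advance 3.
Byte at offset 28: 0xF1 = 11110001 → 4-byte char (#9). Advance 4.
Byte at offset 32: 0xC4 = 11000100 → 2-byte char (#10). Advance 2.
Reached end at offset 34 after 10 code points.

10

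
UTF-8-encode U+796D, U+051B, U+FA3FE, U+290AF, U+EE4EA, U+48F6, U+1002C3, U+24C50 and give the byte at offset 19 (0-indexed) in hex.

U+796D → 3-byte form E7 A5 AD at offsets 0–2.
U+051B → 2-byte form D4 9B at offsets 3–4.
U+FA3FE → 4-byte form F3 BA 8F BE at offsets 5–8.
U+290AF → 4-byte form F0 A9 82 AF at offsets 9–12.
U+EE4EA → 4-byte form F3 AE 93 AA at offsets 13–16.
U+48F6 → 3-byte form E4 A3 B6 at offsets 17–19.
Offset 19 falls in char 6's range; it's byte 3 of E4 A3 B6 = 0xB6.

0xB6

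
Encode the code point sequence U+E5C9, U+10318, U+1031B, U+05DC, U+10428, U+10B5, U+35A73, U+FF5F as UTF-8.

EE 97 89 F0 90 8C 98 F0 90 8C 9B D7 9C F0 90 90 A8 E1 82 B5 F0 B5 A9 B3 EF BD 9F

U+E5C9: 3-byte form → EE 97 89.
U+10318: 4-byte form → F0 90 8C 98.
U+1031B: 4-byte form → F0 90 8C 9B.
U+05DC: 2-byte form → D7 9C.
U+10428: 4-byte form → F0 90 90 A8.
U+10B5: 3-byte form → E1 82 B5.
U+35A73: 4-byte form → F0 B5 A9 B3.
U+FF5F: 3-byte form → EF BD 9F.
Concatenated (27 bytes): EE 97 89 F0 90 8C 98 F0 90 8C 9B D7 9C F0 90 90 A8 E1 82 B5 F0 B5 A9 B3 EF BD 9F.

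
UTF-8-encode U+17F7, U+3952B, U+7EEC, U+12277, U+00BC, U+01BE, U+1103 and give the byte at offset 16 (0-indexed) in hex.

0xC6

U+17F7 → 3-byte form E1 9F B7 at offsets 0–2.
U+3952B → 4-byte form F0 B9 94 AB at offsets 3–6.
U+7EEC → 3-byte form E7 BB AC at offsets 7–9.
U+12277 → 4-byte form F0 92 89 B7 at offsets 10–13.
U+00BC → 2-byte form C2 BC at offsets 14–15.
U+01BE → 2-byte form C6 BE at offsets 16–17.
Offset 16 falls in char 6's range; it's byte 1 of C6 BE = 0xC6.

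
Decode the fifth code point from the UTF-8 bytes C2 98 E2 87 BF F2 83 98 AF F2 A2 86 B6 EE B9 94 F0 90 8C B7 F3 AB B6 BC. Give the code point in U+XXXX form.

Offset 0: leading byte 0xC2 = 11000010 → 2-byte char #1 = C2 98.
Offset 2: leading byte 0xE2 = 11100010 → 3-byte char #2 = E2 87 BF.
Offset 5: leading byte 0xF2 = 11110010 → 4-byte char #3 = F2 83 98 AF.
Offset 9: leading byte 0xF2 = 11110010 → 4-byte char #4 = F2 A2 86 B6.
Offset 13: leading byte 0xEE = 11101110 → 3-byte char #5 = EE B9 94.
Leading byte 0xEE = 11101110 matches 1110xxxx → 3-byte sequence.
Byte 1: 0xEE = 11101110, payload 1110 (4 bits).
Byte 2: 0xB9 = 10111001 (10xxxxxx ✓), payload 111001.
Byte 3: 0x94 = 10010100 (10xxxxxx ✓), payload 010100.
Concatenate: 1110111001010100 = 0xEE54 (16 bits → U+EE54).

U+EE54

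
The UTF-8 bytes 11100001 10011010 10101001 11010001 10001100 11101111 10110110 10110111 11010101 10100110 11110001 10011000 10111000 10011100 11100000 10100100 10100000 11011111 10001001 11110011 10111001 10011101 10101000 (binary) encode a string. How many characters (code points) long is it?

8

Byte at offset 0: 0xE1 = 11100001 → 3-byte char (#1). Advance 3.
Byte at offset 3: 0xD1 = 11010001 → 2-byte char (#2). Advance 2.
Byte at offset 5: 0xEF = 11101111 → 3-byte char (#3). Advance 3.
Byte at offset 8: 0xD5 = 11010101 → 2-byte char (#4). Advance 2.
Byte at offset 10: 0xF1 = 11110001 → 4-byte char (#5). Advance 4.
Byte at offset 14: 0xE0 = 11100000 → 3-byte char (#6). Advance 3.
Byte at offset 17: 0xDF = 11011111 → 2-byte char (#7). Advance 2.
Byte at offset 19: 0xF3 = 11110011 → 4-byte char (#8). Advance 4.
Reached end at offset 23 after 8 code points.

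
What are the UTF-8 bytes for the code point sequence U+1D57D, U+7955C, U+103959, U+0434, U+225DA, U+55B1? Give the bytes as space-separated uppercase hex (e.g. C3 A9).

U+1D57D: 4-byte form → F0 9D 95 BD.
U+7955C: 4-byte form → F1 B9 95 9C.
U+103959: 4-byte form → F4 83 A5 99.
U+0434: 2-byte form → D0 B4.
U+225DA: 4-byte form → F0 A2 97 9A.
U+55B1: 3-byte form → E5 96 B1.
Concatenated (21 bytes): F0 9D 95 BD F1 B9 95 9C F4 83 A5 99 D0 B4 F0 A2 97 9A E5 96 B1.

F0 9D 95 BD F1 B9 95 9C F4 83 A5 99 D0 B4 F0 A2 97 9A E5 96 B1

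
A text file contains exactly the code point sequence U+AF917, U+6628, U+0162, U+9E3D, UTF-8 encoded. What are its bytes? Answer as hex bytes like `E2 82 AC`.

U+AF917: 4-byte form → F2 AF A4 97.
U+6628: 3-byte form → E6 98 A8.
U+0162: 2-byte form → C5 A2.
U+9E3D: 3-byte form → E9 B8 BD.
Concatenated (12 bytes): F2 AF A4 97 E6 98 A8 C5 A2 E9 B8 BD.

F2 AF A4 97 E6 98 A8 C5 A2 E9 B8 BD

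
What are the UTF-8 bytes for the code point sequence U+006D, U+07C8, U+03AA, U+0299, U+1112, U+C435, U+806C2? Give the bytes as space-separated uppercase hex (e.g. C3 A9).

U+006D: 1-byte form → 6D.
U+07C8: 2-byte form → DF 88.
U+03AA: 2-byte form → CE AA.
U+0299: 2-byte form → CA 99.
U+1112: 3-byte form → E1 84 92.
U+C435: 3-byte form → EC 90 B5.
U+806C2: 4-byte form → F2 80 9B 82.
Concatenated (17 bytes): 6D DF 88 CE AA CA 99 E1 84 92 EC 90 B5 F2 80 9B 82.

6D DF 88 CE AA CA 99 E1 84 92 EC 90 B5 F2 80 9B 82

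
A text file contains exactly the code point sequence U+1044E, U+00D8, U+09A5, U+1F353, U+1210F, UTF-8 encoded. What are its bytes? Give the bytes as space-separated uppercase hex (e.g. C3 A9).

F0 90 91 8E C3 98 E0 A6 A5 F0 9F 8D 93 F0 92 84 8F

U+1044E: 4-byte form → F0 90 91 8E.
U+00D8: 2-byte form → C3 98.
U+09A5: 3-byte form → E0 A6 A5.
U+1F353: 4-byte form → F0 9F 8D 93.
U+1210F: 4-byte form → F0 92 84 8F.
Concatenated (17 bytes): F0 90 91 8E C3 98 E0 A6 A5 F0 9F 8D 93 F0 92 84 8F.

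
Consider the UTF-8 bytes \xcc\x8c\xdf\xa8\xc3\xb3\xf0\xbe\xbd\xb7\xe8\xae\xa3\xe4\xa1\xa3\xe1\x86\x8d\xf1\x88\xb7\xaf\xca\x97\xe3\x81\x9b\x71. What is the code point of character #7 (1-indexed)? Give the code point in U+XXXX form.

U+118D

Offset 0: leading byte 0xCC = 11001100 → 2-byte char #1 = CC 8C.
Offset 2: leading byte 0xDF = 11011111 → 2-byte char #2 = DF A8.
Offset 4: leading byte 0xC3 = 11000011 → 2-byte char #3 = C3 B3.
Offset 6: leading byte 0xF0 = 11110000 → 4-byte char #4 = F0 BE BD B7.
Offset 10: leading byte 0xE8 = 11101000 → 3-byte char #5 = E8 AE A3.
Offset 13: leading byte 0xE4 = 11100100 → 3-byte char #6 = E4 A1 A3.
Offset 16: leading byte 0xE1 = 11100001 → 3-byte char #7 = E1 86 8D.
Leading byte 0xE1 = 11100001 matches 1110xxxx → 3-byte sequence.
Byte 1: 0xE1 = 11100001, payload 0001 (4 bits).
Byte 2: 0x86 = 10000110 (10xxxxxx ✓), payload 000110.
Byte 3: 0x8D = 10001101 (10xxxxxx ✓), payload 001101.
Concatenate: 0001000110001101 = 0x118D (16 bits → U+118D).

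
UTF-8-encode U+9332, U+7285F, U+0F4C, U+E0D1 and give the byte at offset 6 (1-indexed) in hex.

1-indexed offset 6 is 0-indexed offset 5.
U+9332 → 3-byte form E9 8C B2 at offsets 0–2.
U+7285F → 4-byte form F1 B2 A1 9F at offsets 3–6.
Offset 5 falls in char 2's range; it's byte 3 of F1 B2 A1 9F = 0xA1.

0xA1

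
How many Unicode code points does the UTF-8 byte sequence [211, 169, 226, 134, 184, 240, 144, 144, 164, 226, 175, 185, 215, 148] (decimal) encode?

Byte at offset 0: 0xD3 = 11010011 → 2-byte char (#1). Advance 2.
Byte at offset 2: 0xE2 = 11100010 → 3-byte char (#2). Advance 3.
Byte at offset 5: 0xF0 = 11110000 → 4-byte char (#3). Advance 4.
Byte at offset 9: 0xE2 = 11100010 → 3-byte char (#4). Advance 3.
Byte at offset 12: 0xD7 = 11010111 → 2-byte char (#5). Advance 2.
Reached end at offset 14 after 5 code points.

5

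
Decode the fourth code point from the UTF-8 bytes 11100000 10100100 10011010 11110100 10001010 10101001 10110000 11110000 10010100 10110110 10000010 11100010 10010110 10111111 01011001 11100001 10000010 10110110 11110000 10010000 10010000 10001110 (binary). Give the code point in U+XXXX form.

Offset 0: leading byte 0xE0 = 11100000 → 3-byte char #1 = E0 A4 9A.
Offset 3: leading byte 0xF4 = 11110100 → 4-byte char #2 = F4 8A A9 B0.
Offset 7: leading byte 0xF0 = 11110000 → 4-byte char #3 = F0 94 B6 82.
Offset 11: leading byte 0xE2 = 11100010 → 3-byte char #4 = E2 96 BF.
Leading byte 0xE2 = 11100010 matches 1110xxxx → 3-byte sequence.
Byte 1: 0xE2 = 11100010, payload 0010 (4 bits).
Byte 2: 0x96 = 10010110 (10xxxxxx ✓), payload 010110.
Byte 3: 0xBF = 10111111 (10xxxxxx ✓), payload 111111.
Concatenate: 0010010110111111 = 0x25BF (16 bits → U+25BF).

U+25BF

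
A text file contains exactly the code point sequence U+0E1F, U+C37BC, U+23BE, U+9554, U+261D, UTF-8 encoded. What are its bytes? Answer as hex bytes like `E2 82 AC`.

E0 B8 9F F3 83 9E BC E2 8E BE E9 95 94 E2 98 9D

U+0E1F: 3-byte form → E0 B8 9F.
U+C37BC: 4-byte form → F3 83 9E BC.
U+23BE: 3-byte form → E2 8E BE.
U+9554: 3-byte form → E9 95 94.
U+261D: 3-byte form → E2 98 9D.
Concatenated (16 bytes): E0 B8 9F F3 83 9E BC E2 8E BE E9 95 94 E2 98 9D.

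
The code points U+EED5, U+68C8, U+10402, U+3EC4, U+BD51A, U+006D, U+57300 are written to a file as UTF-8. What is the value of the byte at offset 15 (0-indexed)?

U+EED5 → 3-byte form EE BB 95 at offsets 0–2.
U+68C8 → 3-byte form E6 A3 88 at offsets 3–5.
U+10402 → 4-byte form F0 90 90 82 at offsets 6–9.
U+3EC4 → 3-byte form E3 BB 84 at offsets 10–12.
U+BD51A → 4-byte form F2 BD 94 9A at offsets 13–16.
Offset 15 falls in char 5's range; it's byte 3 of F2 BD 94 9A = 0x94.

0x94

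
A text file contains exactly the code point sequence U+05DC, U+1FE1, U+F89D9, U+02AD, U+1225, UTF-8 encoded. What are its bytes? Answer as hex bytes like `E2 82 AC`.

D7 9C E1 BF A1 F3 B8 A7 99 CA AD E1 88 A5

U+05DC: 2-byte form → D7 9C.
U+1FE1: 3-byte form → E1 BF A1.
U+F89D9: 4-byte form → F3 B8 A7 99.
U+02AD: 2-byte form → CA AD.
U+1225: 3-byte form → E1 88 A5.
Concatenated (14 bytes): D7 9C E1 BF A1 F3 B8 A7 99 CA AD E1 88 A5.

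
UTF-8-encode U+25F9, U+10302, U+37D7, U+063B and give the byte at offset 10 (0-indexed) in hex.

U+25F9 → 3-byte form E2 97 B9 at offsets 0–2.
U+10302 → 4-byte form F0 90 8C 82 at offsets 3–6.
U+37D7 → 3-byte form E3 9F 97 at offsets 7–9.
U+063B → 2-byte form D8 BB at offsets 10–11.
Offset 10 falls in char 4's range; it's byte 1 of D8 BB = 0xD8.

0xD8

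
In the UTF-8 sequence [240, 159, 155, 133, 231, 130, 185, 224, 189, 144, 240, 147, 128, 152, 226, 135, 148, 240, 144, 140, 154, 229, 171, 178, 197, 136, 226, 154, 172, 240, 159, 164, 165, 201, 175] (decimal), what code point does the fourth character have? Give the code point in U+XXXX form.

Offset 0: leading byte 0xF0 = 11110000 → 4-byte char #1 = F0 9F 9B 85.
Offset 4: leading byte 0xE7 = 11100111 → 3-byte char #2 = E7 82 B9.
Offset 7: leading byte 0xE0 = 11100000 → 3-byte char #3 = E0 BD 90.
Offset 10: leading byte 0xF0 = 11110000 → 4-byte char #4 = F0 93 80 98.
Leading byte 0xF0 = 11110000 matches 11110xxx → 4-byte sequence.
Byte 1: 0xF0 = 11110000, payload 000 (3 bits).
Byte 2: 0x93 = 10010011 (10xxxxxx ✓), payload 010011.
Byte 3: 0x80 = 10000000 (10xxxxxx ✓), payload 000000.
Byte 4: 0x98 = 10011000 (10xxxxxx ✓), payload 011000.
Concatenate: 000010011000000011000 = 0x13018 (21 bits → U+13018).

U+13018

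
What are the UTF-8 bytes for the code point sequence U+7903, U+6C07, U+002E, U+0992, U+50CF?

U+7903: 3-byte form → E7 A4 83.
U+6C07: 3-byte form → E6 B0 87.
U+002E: 1-byte form → 2E.
U+0992: 3-byte form → E0 A6 92.
U+50CF: 3-byte form → E5 83 8F.
Concatenated (13 bytes): E7 A4 83 E6 B0 87 2E E0 A6 92 E5 83 8F.

E7 A4 83 E6 B0 87 2E E0 A6 92 E5 83 8F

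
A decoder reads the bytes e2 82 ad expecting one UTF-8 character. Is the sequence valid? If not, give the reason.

valid

Leading byte 0xE2 = 11100010 → 3-byte form.
Continuation bytes 0x82=10000010, 0xAD=10101101 all match 10xxxxxx.
Decoded value 0x20AD is ≥ 0x800 (shortest form) and not a surrogate.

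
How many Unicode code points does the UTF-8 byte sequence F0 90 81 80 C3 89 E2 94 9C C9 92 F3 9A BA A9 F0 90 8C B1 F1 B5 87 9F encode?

Byte at offset 0: 0xF0 = 11110000 → 4-byte char (#1). Advance 4.
Byte at offset 4: 0xC3 = 11000011 → 2-byte char (#2). Advance 2.
Byte at offset 6: 0xE2 = 11100010 → 3-byte char (#3). Advance 3.
Byte at offset 9: 0xC9 = 11001001 → 2-byte char (#4). Advance 2.
Byte at offset 11: 0xF3 = 11110011 → 4-byte char (#5). Advance 4.
Byte at offset 15: 0xF0 = 11110000 → 4-byte char (#6). Advance 4.
Byte at offset 19: 0xF1 = 11110001 → 4-byte char (#7). Advance 4.
Reached end at offset 23 after 7 code points.

7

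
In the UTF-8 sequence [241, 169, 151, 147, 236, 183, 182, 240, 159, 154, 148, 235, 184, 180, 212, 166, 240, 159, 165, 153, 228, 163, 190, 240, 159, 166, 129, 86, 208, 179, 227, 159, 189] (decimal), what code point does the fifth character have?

U+0526

Offset 0: leading byte 0xF1 = 11110001 → 4-byte char #1 = F1 A9 97 93.
Offset 4: leading byte 0xEC = 11101100 → 3-byte char #2 = EC B7 B6.
Offset 7: leading byte 0xF0 = 11110000 → 4-byte char #3 = F0 9F 9A 94.
Offset 11: leading byte 0xEB = 11101011 → 3-byte char #4 = EB B8 B4.
Offset 14: leading byte 0xD4 = 11010100 → 2-byte char #5 = D4 A6.
Leading byte 0xD4 = 11010100 matches 110xxxxx → 2-byte sequence.
Byte 1: 0xD4 = 11010100, payload 10100 (5 bits).
Byte 2: 0xA6 = 10100110 (10xxxxxx ✓), payload 100110.
Concatenate: 10100100110 = 0x526 (11 bits → U+0526).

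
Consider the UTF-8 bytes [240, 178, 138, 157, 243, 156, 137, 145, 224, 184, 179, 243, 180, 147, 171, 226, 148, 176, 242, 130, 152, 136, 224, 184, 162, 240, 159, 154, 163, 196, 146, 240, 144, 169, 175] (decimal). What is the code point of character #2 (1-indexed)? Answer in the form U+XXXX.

U+DC251

Offset 0: leading byte 0xF0 = 11110000 → 4-byte char #1 = F0 B2 8A 9D.
Offset 4: leading byte 0xF3 = 11110011 → 4-byte char #2 = F3 9C 89 91.
Leading byte 0xF3 = 11110011 matches 11110xxx → 4-byte sequence.
Byte 1: 0xF3 = 11110011, payload 011 (3 bits).
Byte 2: 0x9C = 10011100 (10xxxxxx ✓), payload 011100.
Byte 3: 0x89 = 10001001 (10xxxxxx ✓), payload 001001.
Byte 4: 0x91 = 10010001 (10xxxxxx ✓), payload 010001.
Concatenate: 011011100001001010001 = 0xDC251 (21 bits → U+DC251).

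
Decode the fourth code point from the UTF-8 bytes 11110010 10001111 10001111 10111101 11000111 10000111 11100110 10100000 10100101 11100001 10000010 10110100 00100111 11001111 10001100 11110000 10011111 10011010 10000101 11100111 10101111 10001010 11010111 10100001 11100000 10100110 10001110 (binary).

U+10B4

Offset 0: leading byte 0xF2 = 11110010 → 4-byte char #1 = F2 8F 8F BD.
Offset 4: leading byte 0xC7 = 11000111 → 2-byte char #2 = C7 87.
Offset 6: leading byte 0xE6 = 11100110 → 3-byte char #3 = E6 A0 A5.
Offset 9: leading byte 0xE1 = 11100001 → 3-byte char #4 = E1 82 B4.
Leading byte 0xE1 = 11100001 matches 1110xxxx → 3-byte sequence.
Byte 1: 0xE1 = 11100001, payload 0001 (4 bits).
Byte 2: 0x82 = 10000010 (10xxxxxx ✓), payload 000010.
Byte 3: 0xB4 = 10110100 (10xxxxxx ✓), payload 110100.
Concatenate: 0001000010110100 = 0x10B4 (16 bits → U+10B4).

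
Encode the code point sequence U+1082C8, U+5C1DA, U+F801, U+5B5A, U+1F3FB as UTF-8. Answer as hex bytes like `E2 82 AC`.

F4 88 8B 88 F1 9C 87 9A EF A0 81 E5 AD 9A F0 9F 8F BB

U+1082C8: 4-byte form → F4 88 8B 88.
U+5C1DA: 4-byte form → F1 9C 87 9A.
U+F801: 3-byte form → EF A0 81.
U+5B5A: 3-byte form → E5 AD 9A.
U+1F3FB: 4-byte form → F0 9F 8F BB.
Concatenated (18 bytes): F4 88 8B 88 F1 9C 87 9A EF A0 81 E5 AD 9A F0 9F 8F BB.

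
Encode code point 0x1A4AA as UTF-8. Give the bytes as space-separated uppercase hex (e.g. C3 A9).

F0 9A 92 AA

U+1A4AA = 0x1A4AA = 107690 decimal. In range U+10000–U+10FFFF → 4-byte form: 11110xxx 10xxxxxx 10xxxxxx 10xxxxxx.
Binary (21 bits): 000011010010010101010.
Split 3+6+6+6: 000 | 011010 | 010010 | 101010.
Byte 1: 11110000 = 0xF0.
Byte 2: 10011010 = 0x9A.
Byte 3: 10010010 = 0x92.
Byte 4: 10101010 = 0xAA.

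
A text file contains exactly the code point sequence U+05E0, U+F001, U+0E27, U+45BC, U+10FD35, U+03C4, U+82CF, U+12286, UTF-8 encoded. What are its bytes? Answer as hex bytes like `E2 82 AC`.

U+05E0: 2-byte form → D7 A0.
U+F001: 3-byte form → EF 80 81.
U+0E27: 3-byte form → E0 B8 A7.
U+45BC: 3-byte form → E4 96 BC.
U+10FD35: 4-byte form → F4 8F B4 B5.
U+03C4: 2-byte form → CF 84.
U+82CF: 3-byte form → E8 8B 8F.
U+12286: 4-byte form → F0 92 8A 86.
Concatenated (24 bytes): D7 A0 EF 80 81 E0 B8 A7 E4 96 BC F4 8F B4 B5 CF 84 E8 8B 8F F0 92 8A 86.

D7 A0 EF 80 81 E0 B8 A7 E4 96 BC F4 8F B4 B5 CF 84 E8 8B 8F F0 92 8A 86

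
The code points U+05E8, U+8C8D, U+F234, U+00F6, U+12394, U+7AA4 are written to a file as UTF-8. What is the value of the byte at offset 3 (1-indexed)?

1-indexed offset 3 is 0-indexed offset 2.
U+05E8 → 2-byte form D7 A8 at offsets 0–1.
U+8C8D → 3-byte form E8 B2 8D at offsets 2–4.
Offset 2 falls in char 2's range; it's byte 1 of E8 B2 8D = 0xE8.

0xE8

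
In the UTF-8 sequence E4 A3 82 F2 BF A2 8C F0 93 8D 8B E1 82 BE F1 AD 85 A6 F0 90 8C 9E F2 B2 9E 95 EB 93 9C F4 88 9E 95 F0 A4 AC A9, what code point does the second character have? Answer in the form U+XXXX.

Offset 0: leading byte 0xE4 = 11100100 → 3-byte char #1 = E4 A3 82.
Offset 3: leading byte 0xF2 = 11110010 → 4-byte char #2 = F2 BF A2 8C.
Leading byte 0xF2 = 11110010 matches 11110xxx → 4-byte sequence.
Byte 1: 0xF2 = 11110010, payload 010 (3 bits).
Byte 2: 0xBF = 10111111 (10xxxxxx ✓), payload 111111.
Byte 3: 0xA2 = 10100010 (10xxxxxx ✓), payload 100010.
Byte 4: 0x8C = 10001100 (10xxxxxx ✓), payload 001100.
Concatenate: 010111111100010001100 = 0xBF88C (21 bits → U+BF88C).

U+BF88C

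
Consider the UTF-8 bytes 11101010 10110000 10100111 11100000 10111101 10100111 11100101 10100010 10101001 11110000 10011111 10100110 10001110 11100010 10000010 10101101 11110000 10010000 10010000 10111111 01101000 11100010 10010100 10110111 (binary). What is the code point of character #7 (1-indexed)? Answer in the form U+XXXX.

Offset 0: leading byte 0xEA = 11101010 → 3-byte char #1 = EA B0 A7.
Offset 3: leading byte 0xE0 = 11100000 → 3-byte char #2 = E0 BD A7.
Offset 6: leading byte 0xE5 = 11100101 → 3-byte char #3 = E5 A2 A9.
Offset 9: leading byte 0xF0 = 11110000 → 4-byte char #4 = F0 9F A6 8E.
Offset 13: leading byte 0xE2 = 11100010 → 3-byte char #5 = E2 82 AD.
Offset 16: leading byte 0xF0 = 11110000 → 4-byte char #6 = F0 90 90 BF.
Offset 20: leading byte 0x68 = 01101000 → 1-byte char #7 = 68.
Leading byte 0x68 = 01101000 matches 0xxxxxxx → 1-byte sequence.
Byte 1: 0x68 = 01101000, payload 1101000 (7 bits).
Concatenate: 1101000 = 0x68 (7 bits → U+0068).

U+0068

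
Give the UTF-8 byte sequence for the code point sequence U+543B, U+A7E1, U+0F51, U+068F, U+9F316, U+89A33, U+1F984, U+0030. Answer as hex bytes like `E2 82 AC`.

E5 90 BB EA 9F A1 E0 BD 91 DA 8F F2 9F 8C 96 F2 89 A8 B3 F0 9F A6 84 30

U+543B: 3-byte form → E5 90 BB.
U+A7E1: 3-byte form → EA 9F A1.
U+0F51: 3-byte form → E0 BD 91.
U+068F: 2-byte form → DA 8F.
U+9F316: 4-byte form → F2 9F 8C 96.
U+89A33: 4-byte form → F2 89 A8 B3.
U+1F984: 4-byte form → F0 9F A6 84.
U+0030: 1-byte form → 30.
Concatenated (24 bytes): E5 90 BB EA 9F A1 E0 BD 91 DA 8F F2 9F 8C 96 F2 89 A8 B3 F0 9F A6 84 30.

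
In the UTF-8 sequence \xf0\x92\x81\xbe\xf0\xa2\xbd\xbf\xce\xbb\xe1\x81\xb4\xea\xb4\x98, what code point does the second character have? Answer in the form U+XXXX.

Offset 0: leading byte 0xF0 = 11110000 → 4-byte char #1 = F0 92 81 BE.
Offset 4: leading byte 0xF0 = 11110000 → 4-byte char #2 = F0 A2 BD BF.
Leading byte 0xF0 = 11110000 matches 11110xxx → 4-byte sequence.
Byte 1: 0xF0 = 11110000, payload 000 (3 bits).
Byte 2: 0xA2 = 10100010 (10xxxxxx ✓), payload 100010.
Byte 3: 0xBD = 10111101 (10xxxxxx ✓), payload 111101.
Byte 4: 0xBF = 10111111 (10xxxxxx ✓), payload 111111.
Concatenate: 000100010111101111111 = 0x22F7F (21 bits → U+22F7F).

U+22F7F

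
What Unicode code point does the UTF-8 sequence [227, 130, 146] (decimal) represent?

Leading byte 0xE3 = 11100011 matches 1110xxxx → 3-byte sequence.
Byte 1: 0xE3 = 11100011, payload 0011 (4 bits).
Byte 2: 0x82 = 10000010 (10xxxxxx ✓), payload 000010.
Byte 3: 0x92 = 10010010 (10xxxxxx ✓), payload 010010.
Concatenate: 0011000010010010 = 0x3092 (16 bits → U+3092).

U+3092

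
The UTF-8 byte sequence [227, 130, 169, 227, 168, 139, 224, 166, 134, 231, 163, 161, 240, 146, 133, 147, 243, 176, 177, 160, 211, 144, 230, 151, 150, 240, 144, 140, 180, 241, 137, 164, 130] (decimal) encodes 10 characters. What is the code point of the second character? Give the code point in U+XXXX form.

Offset 0: leading byte 0xE3 = 11100011 → 3-byte char #1 = E3 82 A9.
Offset 3: leading byte 0xE3 = 11100011 → 3-byte char #2 = E3 A8 8B.
Leading byte 0xE3 = 11100011 matches 1110xxxx → 3-byte sequence.
Byte 1: 0xE3 = 11100011, payload 0011 (4 bits).
Byte 2: 0xA8 = 10101000 (10xxxxxx ✓), payload 101000.
Byte 3: 0x8B = 10001011 (10xxxxxx ✓), payload 001011.
Concatenate: 0011101000001011 = 0x3A0B (16 bits → U+3A0B).

U+3A0B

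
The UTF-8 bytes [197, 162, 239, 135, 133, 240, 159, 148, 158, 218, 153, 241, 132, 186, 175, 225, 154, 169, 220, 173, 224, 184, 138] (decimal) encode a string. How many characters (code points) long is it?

Byte at offset 0: 0xC5 = 11000101 → 2-byte char (#1). Advance 2.
Byte at offset 2: 0xEF = 11101111 → 3-byte char (#2). Advance 3.
Byte at offset 5: 0xF0 = 11110000 → 4-byte char (#3). Advance 4.
Byte at offset 9: 0xDA = 11011010 → 2-byte char (#4). Advance 2.
Byte at offset 11: 0xF1 = 11110001 → 4-byte char (#5). Advance 4.
Byte at offset 15: 0xE1 = 11100001 → 3-byte char (#6). Advance 3.
Byte at offset 18: 0xDC = 11011100 → 2-byte char (#7). Advance 2.
Byte at offset 20: 0xE0 = 11100000 → 3-byte char (#8). Advance 3.
Reached end at offset 23 after 8 code points.

8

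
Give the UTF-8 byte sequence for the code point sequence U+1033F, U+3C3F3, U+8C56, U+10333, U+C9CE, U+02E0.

F0 90 8C BF F0 BC 8F B3 E8 B1 96 F0 90 8C B3 EC A7 8E CB A0

U+1033F: 4-byte form → F0 90 8C BF.
U+3C3F3: 4-byte form → F0 BC 8F B3.
U+8C56: 3-byte form → E8 B1 96.
U+10333: 4-byte form → F0 90 8C B3.
U+C9CE: 3-byte form → EC A7 8E.
U+02E0: 2-byte form → CB A0.
Concatenated (20 bytes): F0 90 8C BF F0 BC 8F B3 E8 B1 96 F0 90 8C B3 EC A7 8E CB A0.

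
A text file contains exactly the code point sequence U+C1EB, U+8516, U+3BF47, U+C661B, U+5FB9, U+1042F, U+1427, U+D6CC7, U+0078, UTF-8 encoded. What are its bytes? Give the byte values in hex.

EC 87 AB E8 94 96 F0 BB BD 87 F3 86 98 9B E5 BE B9 F0 90 90 AF E1 90 A7 F3 96 B3 87 78

U+C1EB: 3-byte form → EC 87 AB.
U+8516: 3-byte form → E8 94 96.
U+3BF47: 4-byte form → F0 BB BD 87.
U+C661B: 4-byte form → F3 86 98 9B.
U+5FB9: 3-byte form → E5 BE B9.
U+1042F: 4-byte form → F0 90 90 AF.
U+1427: 3-byte form → E1 90 A7.
U+D6CC7: 4-byte form → F3 96 B3 87.
U+0078: 1-byte form → 78.
Concatenated (29 bytes): EC 87 AB E8 94 96 F0 BB BD 87 F3 86 98 9B E5 BE B9 F0 90 90 AF E1 90 A7 F3 96 B3 87 78.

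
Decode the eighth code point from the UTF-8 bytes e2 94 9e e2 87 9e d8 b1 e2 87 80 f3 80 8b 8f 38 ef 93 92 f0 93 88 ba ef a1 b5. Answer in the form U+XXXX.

Offset 0: leading byte 0xE2 = 11100010 → 3-byte char #1 = E2 94 9E.
Offset 3: leading byte 0xE2 = 11100010 → 3-byte char #2 = E2 87 9E.
Offset 6: leading byte 0xD8 = 11011000 → 2-byte char #3 = D8 B1.
Offset 8: leading byte 0xE2 = 11100010 → 3-byte char #4 = E2 87 80.
Offset 11: leading byte 0xF3 = 11110011 → 4-byte char #5 = F3 80 8B 8F.
Offset 15: leading byte 0x38 = 00111000 → 1-byte char #6 = 38.
Offset 16: leading byte 0xEF = 11101111 → 3-byte char #7 = EF 93 92.
Offset 19: leading byte 0xF0 = 11110000 → 4-byte char #8 = F0 93 88 BA.
Leading byte 0xF0 = 11110000 matches 11110xxx → 4-byte sequence.
Byte 1: 0xF0 = 11110000, payload 000 (3 bits).
Byte 2: 0x93 = 10010011 (10xxxxxx ✓), payload 010011.
Byte 3: 0x88 = 10001000 (10xxxxxx ✓), payload 001000.
Byte 4: 0xBA = 10111010 (10xxxxxx ✓), payload 111010.
Concatenate: 000010011001000111010 = 0x1323A (21 bits → U+1323A).

U+1323A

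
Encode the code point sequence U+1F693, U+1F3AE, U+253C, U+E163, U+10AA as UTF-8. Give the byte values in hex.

F0 9F 9A 93 F0 9F 8E AE E2 94 BC EE 85 A3 E1 82 AA

U+1F693: 4-byte form → F0 9F 9A 93.
U+1F3AE: 4-byte form → F0 9F 8E AE.
U+253C: 3-byte form → E2 94 BC.
U+E163: 3-byte form → EE 85 A3.
U+10AA: 3-byte form → E1 82 AA.
Concatenated (17 bytes): F0 9F 9A 93 F0 9F 8E AE E2 94 BC EE 85 A3 E1 82 AA.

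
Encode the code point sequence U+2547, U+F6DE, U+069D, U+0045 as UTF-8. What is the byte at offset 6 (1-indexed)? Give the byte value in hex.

0x9E

1-indexed offset 6 is 0-indexed offset 5.
U+2547 → 3-byte form E2 95 87 at offsets 0–2.
U+F6DE → 3-byte form EF 9B 9E at offsets 3–5.
Offset 5 falls in char 2's range; it's byte 3 of EF 9B 9E = 0x9E.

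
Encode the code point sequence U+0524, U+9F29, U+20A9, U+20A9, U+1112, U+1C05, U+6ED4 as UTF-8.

U+0524: 2-byte form → D4 A4.
U+9F29: 3-byte form → E9 BC A9.
U+20A9: 3-byte form → E2 82 A9.
U+20A9: 3-byte form → E2 82 A9.
U+1112: 3-byte form → E1 84 92.
U+1C05: 3-byte form → E1 B0 85.
U+6ED4: 3-byte form → E6 BB 94.
Concatenated (20 bytes): D4 A4 E9 BC A9 E2 82 A9 E2 82 A9 E1 84 92 E1 B0 85 E6 BB 94.

D4 A4 E9 BC A9 E2 82 A9 E2 82 A9 E1 84 92 E1 B0 85 E6 BB 94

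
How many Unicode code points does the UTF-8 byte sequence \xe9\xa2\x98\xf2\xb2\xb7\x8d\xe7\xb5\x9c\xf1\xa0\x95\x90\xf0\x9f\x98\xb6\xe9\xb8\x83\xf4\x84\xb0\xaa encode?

Byte at offset 0: 0xE9 = 11101001 → 3-byte char (#1). Advance 3.
Byte at offset 3: 0xF2 = 11110010 → 4-byte char (#2). Advance 4.
Byte at offset 7: 0xE7 = 11100111 → 3-byte char (#3). Advance 3.
Byte at offset 10: 0xF1 = 11110001 → 4-byte char (#4). Advance 4.
Byte at offset 14: 0xF0 = 11110000 → 4-byte char (#5). Advance 4.
Byte at offset 18: 0xE9 = 11101001 → 3-byte char (#6). Advance 3.
Byte at offset 21: 0xF4 = 11110100 → 4-byte char (#7). Advance 4.
Reached end at offset 25 after 7 code points.

7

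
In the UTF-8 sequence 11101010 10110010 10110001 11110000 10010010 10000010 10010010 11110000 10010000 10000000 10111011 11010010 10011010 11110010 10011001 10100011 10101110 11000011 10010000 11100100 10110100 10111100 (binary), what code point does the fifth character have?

U+998EE

Offset 0: leading byte 0xEA = 11101010 → 3-byte char #1 = EA B2 B1.
Offset 3: leading byte 0xF0 = 11110000 → 4-byte char #2 = F0 92 82 92.
Offset 7: leading byte 0xF0 = 11110000 → 4-byte char #3 = F0 90 80 BB.
Offset 11: leading byte 0xD2 = 11010010 → 2-byte char #4 = D2 9A.
Offset 13: leading byte 0xF2 = 11110010 → 4-byte char #5 = F2 99 A3 AE.
Leading byte 0xF2 = 11110010 matches 11110xxx → 4-byte sequence.
Byte 1: 0xF2 = 11110010, payload 010 (3 bits).
Byte 2: 0x99 = 10011001 (10xxxxxx ✓), payload 011001.
Byte 3: 0xA3 = 10100011 (10xxxxxx ✓), payload 100011.
Byte 4: 0xAE = 10101110 (10xxxxxx ✓), payload 101110.
Concatenate: 010011001100011101110 = 0x998EE (21 bits → U+998EE).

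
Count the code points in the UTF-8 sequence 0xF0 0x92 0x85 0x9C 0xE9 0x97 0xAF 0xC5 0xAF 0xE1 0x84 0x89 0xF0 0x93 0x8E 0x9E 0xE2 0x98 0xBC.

6

Byte at offset 0: 0xF0 = 11110000 → 4-byte char (#1). Advance 4.
Byte at offset 4: 0xE9 = 11101001 → 3-byte char (#2). Advance 3.
Byte at offset 7: 0xC5 = 11000101 → 2-byte char (#3). Advance 2.
Byte at offset 9: 0xE1 = 11100001 → 3-byte char (#4). Advance 3.
Byte at offset 12: 0xF0 = 11110000 → 4-byte char (#5). Advance 4.
Byte at offset 16: 0xE2 = 11100010 → 3-byte char (#6). Advance 3.
Reached end at offset 19 after 6 code points.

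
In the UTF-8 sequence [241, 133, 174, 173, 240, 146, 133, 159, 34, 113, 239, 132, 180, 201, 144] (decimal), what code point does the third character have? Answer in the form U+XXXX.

U+0022

Offset 0: leading byte 0xF1 = 11110001 → 4-byte char #1 = F1 85 AE AD.
Offset 4: leading byte 0xF0 = 11110000 → 4-byte char #2 = F0 92 85 9F.
Offset 8: leading byte 0x22 = 00100010 → 1-byte char #3 = 22.
Leading byte 0x22 = 00100010 matches 0xxxxxxx → 1-byte sequence.
Byte 1: 0x22 = 00100010, payload 0100010 (7 bits).
Concatenate: 0100010 = 0x22 (7 bits → U+0022).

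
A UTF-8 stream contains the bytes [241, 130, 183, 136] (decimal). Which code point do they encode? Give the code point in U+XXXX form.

Leading byte 0xF1 = 11110001 matches 11110xxx → 4-byte sequence.
Byte 1: 0xF1 = 11110001, payload 001 (3 bits).
Byte 2: 0x82 = 10000010 (10xxxxxx ✓), payload 000010.
Byte 3: 0xB7 = 10110111 (10xxxxxx ✓), payload 110111.
Byte 4: 0x88 = 10001000 (10xxxxxx ✓), payload 001000.
Concatenate: 001000010110111001000 = 0x42DC8 (21 bits → U+42DC8).

U+42DC8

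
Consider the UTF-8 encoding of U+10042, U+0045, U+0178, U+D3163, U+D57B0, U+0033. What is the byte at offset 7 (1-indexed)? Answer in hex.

1-indexed offset 7 is 0-indexed offset 6.
U+10042 → 4-byte form F0 90 81 82 at offsets 0–3.
U+0045 → 1-byte form 45 at offsets 4–4.
U+0178 → 2-byte form C5 B8 at offsets 5–6.
Offset 6 falls in char 3's range; it's byte 2 of C5 B8 = 0xB8.

0xB8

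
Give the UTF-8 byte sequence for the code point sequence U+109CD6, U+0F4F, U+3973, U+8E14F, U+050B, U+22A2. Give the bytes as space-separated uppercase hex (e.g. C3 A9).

U+109CD6: 4-byte form → F4 89 B3 96.
U+0F4F: 3-byte form → E0 BD 8F.
U+3973: 3-byte form → E3 A5 B3.
U+8E14F: 4-byte form → F2 8E 85 8F.
U+050B: 2-byte form → D4 8B.
U+22A2: 3-byte form → E2 8A A2.
Concatenated (19 bytes): F4 89 B3 96 E0 BD 8F E3 A5 B3 F2 8E 85 8F D4 8B E2 8A A2.

F4 89 B3 96 E0 BD 8F E3 A5 B3 F2 8E 85 8F D4 8B E2 8A A2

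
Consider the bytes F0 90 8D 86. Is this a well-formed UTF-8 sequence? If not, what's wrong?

valid

Leading byte 0xF0 = 11110000 → 4-byte form.
Continuation bytes 0x90=10010000, 0x8D=10001101, 0x86=10000110 all match 10xxxxxx.
Decoded value 0x10346 is ≥ 0x10000 (shortest form) and not a surrogate.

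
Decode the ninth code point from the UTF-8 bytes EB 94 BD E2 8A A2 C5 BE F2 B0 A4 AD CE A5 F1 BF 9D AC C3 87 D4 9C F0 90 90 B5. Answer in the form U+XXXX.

Offset 0: leading byte 0xEB = 11101011 → 3-byte char #1 = EB 94 BD.
Offset 3: leading byte 0xE2 = 11100010 → 3-byte char #2 = E2 8A A2.
Offset 6: leading byte 0xC5 = 11000101 → 2-byte char #3 = C5 BE.
Offset 8: leading byte 0xF2 = 11110010 → 4-byte char #4 = F2 B0 A4 AD.
Offset 12: leading byte 0xCE = 11001110 → 2-byte char #5 = CE A5.
Offset 14: leading byte 0xF1 = 11110001 → 4-byte char #6 = F1 BF 9D AC.
Offset 18: leading byte 0xC3 = 11000011 → 2-byte char #7 = C3 87.
Offset 20: leading byte 0xD4 = 11010100 → 2-byte char #8 = D4 9C.
Offset 22: leading byte 0xF0 = 11110000 → 4-byte char #9 = F0 90 90 B5.
Leading byte 0xF0 = 11110000 matches 11110xxx → 4-byte sequence.
Byte 1: 0xF0 = 11110000, payload 000 (3 bits).
Byte 2: 0x90 = 10010000 (10xxxxxx ✓), payload 010000.
Byte 3: 0x90 = 10010000 (10xxxxxx ✓), payload 010000.
Byte 4: 0xB5 = 10110101 (10xxxxxx ✓), payload 110101.
Concatenate: 000010000010000110101 = 0x10435 (21 bits → U+10435).

U+10435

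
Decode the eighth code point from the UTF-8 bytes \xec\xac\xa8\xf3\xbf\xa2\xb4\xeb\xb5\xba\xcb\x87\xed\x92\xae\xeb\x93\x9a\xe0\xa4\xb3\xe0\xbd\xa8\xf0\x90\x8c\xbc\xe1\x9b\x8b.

Offset 0: leading byte 0xEC = 11101100 → 3-byte char #1 = EC AC A8.
Offset 3: leading byte 0xF3 = 11110011 → 4-byte char #2 = F3 BF A2 B4.
Offset 7: leading byte 0xEB = 11101011 → 3-byte char #3 = EB B5 BA.
Offset 10: leading byte 0xCB = 11001011 → 2-byte char #4 = CB 87.
Offset 12: leading byte 0xED = 11101101 → 3-byte char #5 = ED 92 AE.
Offset 15: leading byte 0xEB = 11101011 → 3-byte char #6 = EB 93 9A.
Offset 18: leading byte 0xE0 = 11100000 → 3-byte char #7 = E0 A4 B3.
Offset 21: leading byte 0xE0 = 11100000 → 3-byte char #8 = E0 BD A8.
Leading byte 0xE0 = 11100000 matches 1110xxxx → 3-byte sequence.
Byte 1: 0xE0 = 11100000, payload 0000 (4 bits).
Byte 2: 0xBD = 10111101 (10xxxxxx ✓), payload 111101.
Byte 3: 0xA8 = 10101000 (10xxxxxx ✓), payload 101000.
Concatenate: 0000111101101000 = 0xF68 (16 bits → U+0F68).

U+0F68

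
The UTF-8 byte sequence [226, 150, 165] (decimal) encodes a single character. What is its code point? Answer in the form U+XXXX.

Leading byte 0xE2 = 11100010 matches 1110xxxx → 3-byte sequence.
Byte 1: 0xE2 = 11100010, payload 0010 (4 bits).
Byte 2: 0x96 = 10010110 (10xxxxxx ✓), payload 010110.
Byte 3: 0xA5 = 10100101 (10xxxxxx ✓), payload 100101.
Concatenate: 0010010110100101 = 0x25A5 (16 bits → U+25A5).

U+25A5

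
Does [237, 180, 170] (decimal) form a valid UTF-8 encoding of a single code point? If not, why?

Structurally a 3-byte sequence; payload = 0xDD2A.
But 0xDD2A is in U+D800–U+DFFF, the surrogate range. Surrogates are not Unicode scalar values and are forbidden in UTF-8.

invalid (encodes a surrogate (U+D800–U+DFFF))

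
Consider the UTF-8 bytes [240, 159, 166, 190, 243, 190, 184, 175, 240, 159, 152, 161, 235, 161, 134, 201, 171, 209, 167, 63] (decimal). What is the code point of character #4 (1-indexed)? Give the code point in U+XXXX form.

Offset 0: leading byte 0xF0 = 11110000 → 4-byte char #1 = F0 9F A6 BE.
Offset 4: leading byte 0xF3 = 11110011 → 4-byte char #2 = F3 BE B8 AF.
Offset 8: leading byte 0xF0 = 11110000 → 4-byte char #3 = F0 9F 98 A1.
Offset 12: leading byte 0xEB = 11101011 → 3-byte char #4 = EB A1 86.
Leading byte 0xEB = 11101011 matches 1110xxxx → 3-byte sequence.
Byte 1: 0xEB = 11101011, payload 1011 (4 bits).
Byte 2: 0xA1 = 10100001 (10xxxxxx ✓), payload 100001.
Byte 3: 0x86 = 10000110 (10xxxxxx ✓), payload 000110.
Concatenate: 1011100001000110 = 0xB846 (16 bits → U+B846).

U+B846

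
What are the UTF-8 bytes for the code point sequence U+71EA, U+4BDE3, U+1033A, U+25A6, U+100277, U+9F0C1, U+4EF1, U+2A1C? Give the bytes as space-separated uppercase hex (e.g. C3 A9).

U+71EA: 3-byte form → E7 87 AA.
U+4BDE3: 4-byte form → F1 8B B7 A3.
U+1033A: 4-byte form → F0 90 8C BA.
U+25A6: 3-byte form → E2 96 A6.
U+100277: 4-byte form → F4 80 89 B7.
U+9F0C1: 4-byte form → F2 9F 83 81.
U+4EF1: 3-byte form → E4 BB B1.
U+2A1C: 3-byte form → E2 A8 9C.
Concatenated (28 bytes): E7 87 AA F1 8B B7 A3 F0 90 8C BA E2 96 A6 F4 80 89 B7 F2 9F 83 81 E4 BB B1 E2 A8 9C.

E7 87 AA F1 8B B7 A3 F0 90 8C BA E2 96 A6 F4 80 89 B7 F2 9F 83 81 E4 BB B1 E2 A8 9C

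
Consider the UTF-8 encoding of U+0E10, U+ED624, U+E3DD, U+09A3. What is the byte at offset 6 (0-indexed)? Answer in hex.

0xA4

U+0E10 → 3-byte form E0 B8 90 at offsets 0–2.
U+ED624 → 4-byte form F3 AD 98 A4 at offsets 3–6.
Offset 6 falls in char 2's range; it's byte 4 of F3 AD 98 A4 = 0xA4.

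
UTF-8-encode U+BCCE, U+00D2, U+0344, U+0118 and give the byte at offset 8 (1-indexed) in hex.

0xC4

1-indexed offset 8 is 0-indexed offset 7.
U+BCCE → 3-byte form EB B3 8E at offsets 0–2.
U+00D2 → 2-byte form C3 92 at offsets 3–4.
U+0344 → 2-byte form CD 84 at offsets 5–6.
U+0118 → 2-byte form C4 98 at offsets 7–8.
Offset 7 falls in char 4's range; it's byte 1 of C4 98 = 0xC4.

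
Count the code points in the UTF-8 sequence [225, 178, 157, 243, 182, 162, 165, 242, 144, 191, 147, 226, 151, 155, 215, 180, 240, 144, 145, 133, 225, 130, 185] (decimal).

Byte at offset 0: 0xE1 = 11100001 → 3-byte char (#1). Advance 3.
Byte at offset 3: 0xF3 = 11110011 → 4-byte char (#2). Advance 4.
Byte at offset 7: 0xF2 = 11110010 → 4-byte char (#3). Advance 4.
Byte at offset 11: 0xE2 = 11100010 → 3-byte char (#4). Advance 3.
Byte at offset 14: 0xD7 = 11010111 → 2-byte char (#5). Advance 2.
Byte at offset 16: 0xF0 = 11110000 → 4-byte char (#6). Advance 4.
Byte at offset 20: 0xE1 = 11100001 → 3-byte char (#7). Advance 3.
Reached end at offset 23 after 7 code points.

7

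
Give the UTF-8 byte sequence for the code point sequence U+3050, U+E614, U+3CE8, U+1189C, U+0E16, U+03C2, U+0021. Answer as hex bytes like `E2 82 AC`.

E3 81 90 EE 98 94 E3 B3 A8 F0 91 A2 9C E0 B8 96 CF 82 21

U+3050: 3-byte form → E3 81 90.
U+E614: 3-byte form → EE 98 94.
U+3CE8: 3-byte form → E3 B3 A8.
U+1189C: 4-byte form → F0 91 A2 9C.
U+0E16: 3-byte form → E0 B8 96.
U+03C2: 2-byte form → CF 82.
U+0021: 1-byte form → 21.
Concatenated (19 bytes): E3 81 90 EE 98 94 E3 B3 A8 F0 91 A2 9C E0 B8 96 CF 82 21.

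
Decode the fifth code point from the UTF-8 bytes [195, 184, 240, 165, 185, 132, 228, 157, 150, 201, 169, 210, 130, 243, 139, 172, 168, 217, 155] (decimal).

Offset 0: leading byte 0xC3 = 11000011 → 2-byte char #1 = C3 B8.
Offset 2: leading byte 0xF0 = 11110000 → 4-byte char #2 = F0 A5 B9 84.
Offset 6: leading byte 0xE4 = 11100100 → 3-byte char #3 = E4 9D 96.
Offset 9: leading byte 0xC9 = 11001001 → 2-byte char #4 = C9 A9.
Offset 11: leading byte 0xD2 = 11010010 → 2-byte char #5 = D2 82.
Leading byte 0xD2 = 11010010 matches 110xxxxx → 2-byte sequence.
Byte 1: 0xD2 = 11010010, payload 10010 (5 bits).
Byte 2: 0x82 = 10000010 (10xxxxxx ✓), payload 000010.
Concatenate: 10010000010 = 0x482 (11 bits → U+0482).

U+0482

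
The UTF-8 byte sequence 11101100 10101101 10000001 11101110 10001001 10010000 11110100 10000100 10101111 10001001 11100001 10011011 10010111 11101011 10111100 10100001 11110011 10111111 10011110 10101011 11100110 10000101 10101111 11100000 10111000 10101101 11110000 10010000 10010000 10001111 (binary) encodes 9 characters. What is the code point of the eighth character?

U+0E2D

Offset 0: leading byte 0xEC = 11101100 → 3-byte char #1 = EC AD 81.
Offset 3: leading byte 0xEE = 11101110 → 3-byte char #2 = EE 89 90.
Offset 6: leading byte 0xF4 = 11110100 → 4-byte char #3 = F4 84 AF 89.
Offset 10: leading byte 0xE1 = 11100001 → 3-byte char #4 = E1 9B 97.
Offset 13: leading byte 0xEB = 11101011 → 3-byte char #5 = EB BC A1.
Offset 16: leading byte 0xF3 = 11110011 → 4-byte char #6 = F3 BF 9E AB.
Offset 20: leading byte 0xE6 = 11100110 → 3-byte char #7 = E6 85 AF.
Offset 23: leading byte 0xE0 = 11100000 → 3-byte char #8 = E0 B8 AD.
Leading byte 0xE0 = 11100000 matches 1110xxxx → 3-byte sequence.
Byte 1: 0xE0 = 11100000, payload 0000 (4 bits).
Byte 2: 0xB8 = 10111000 (10xxxxxx ✓), payload 111000.
Byte 3: 0xAD = 10101101 (10xxxxxx ✓), payload 101101.
Concatenate: 0000111000101101 = 0xE2D (16 bits → U+0E2D).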